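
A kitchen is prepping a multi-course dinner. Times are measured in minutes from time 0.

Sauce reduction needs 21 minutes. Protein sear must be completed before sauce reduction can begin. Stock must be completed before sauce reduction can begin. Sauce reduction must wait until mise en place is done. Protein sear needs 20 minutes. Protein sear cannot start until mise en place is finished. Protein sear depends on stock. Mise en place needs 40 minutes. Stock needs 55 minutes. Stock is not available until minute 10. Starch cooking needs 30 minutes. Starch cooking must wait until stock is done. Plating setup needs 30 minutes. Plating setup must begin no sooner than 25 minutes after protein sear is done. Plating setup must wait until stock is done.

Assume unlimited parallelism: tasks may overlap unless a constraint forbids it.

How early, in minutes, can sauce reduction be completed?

Stock cannot begin until its own release at minute 10. It runs from minute 10 to 10 + 55 = minute 65.
Mise en place can start immediately at minute 0; it finishes at minute 40.
Protein sear cannot start until mise en place (finishes minute 40); stock (finishes minute 65). The controlling bound is minute 65, so protein sear finishes at 65 + 20 = minute 85.
Sauce reduction cannot start until protein sear (finishes minute 85); stock (finishes minute 65); mise en place (finishes minute 40). The controlling bound is minute 85, so sauce reduction finishes at 85 + 21 = minute 106.

106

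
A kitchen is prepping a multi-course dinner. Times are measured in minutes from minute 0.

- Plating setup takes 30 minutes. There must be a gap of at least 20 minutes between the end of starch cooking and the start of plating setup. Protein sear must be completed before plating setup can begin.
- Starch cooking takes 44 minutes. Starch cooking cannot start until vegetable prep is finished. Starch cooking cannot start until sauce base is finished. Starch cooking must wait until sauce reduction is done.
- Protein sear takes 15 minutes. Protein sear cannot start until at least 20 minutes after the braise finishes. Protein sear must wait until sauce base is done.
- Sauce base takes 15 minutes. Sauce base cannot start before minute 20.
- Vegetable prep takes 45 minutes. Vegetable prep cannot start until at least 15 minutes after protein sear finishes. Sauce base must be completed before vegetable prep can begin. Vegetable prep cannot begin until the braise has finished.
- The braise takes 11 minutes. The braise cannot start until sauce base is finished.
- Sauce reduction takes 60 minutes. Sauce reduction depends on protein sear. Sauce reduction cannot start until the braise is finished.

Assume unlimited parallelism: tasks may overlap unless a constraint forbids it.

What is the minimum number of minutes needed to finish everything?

235

After its own release at minute 20, sauce base can start at minute 20 and finishes at minute 35.
The braise waits on sauce base (finishes minute 35), so it starts at minute 35 and finishes at 35 + 11 = minute 46.
For protein sear: the braise (finishes minute 46, plus 20-minute gap → minute 66); sauce base (finishes minute 35). Taking the maximum gives a start of minute 66, and it finishes at 66 + 15 = minute 81.
For sauce reduction: protein sear (finishes minute 81); the braise (finishes minute 46). Taking the maximum gives a start of minute 81, and it finishes at 81 + 60 = minute 141.
Vegetable prep cannot start until protein sear (finishes minute 81, plus 15-minute gap → minute 96); sauce base (finishes minute 35); the braise (finishes minute 46). The controlling bound is minute 96, so vegetable prep finishes at 96 + 45 = minute 141.
For starch cooking: vegetable prep (finishes minute 141); sauce base (finishes minute 35); sauce reduction (finishes minute 141). Taking the maximum gives a start of minute 141, and it finishes at 141 + 44 = minute 185.
For plating setup: starch cooking (finishes minute 185, plus 20-minute gap → minute 205); protein sear (finishes minute 81). Taking the maximum gives a start of minute 205, and it finishes at 205 + 30 = minute 235.
All tasks are finished once the last one completes. Finish times: Sauce base at 35, The braise at 46, Protein sear at 81, Vegetable prep at 141, Sauce reduction at 141, Starch cooking at 185, Plating setup at 235. The latest is minute 235.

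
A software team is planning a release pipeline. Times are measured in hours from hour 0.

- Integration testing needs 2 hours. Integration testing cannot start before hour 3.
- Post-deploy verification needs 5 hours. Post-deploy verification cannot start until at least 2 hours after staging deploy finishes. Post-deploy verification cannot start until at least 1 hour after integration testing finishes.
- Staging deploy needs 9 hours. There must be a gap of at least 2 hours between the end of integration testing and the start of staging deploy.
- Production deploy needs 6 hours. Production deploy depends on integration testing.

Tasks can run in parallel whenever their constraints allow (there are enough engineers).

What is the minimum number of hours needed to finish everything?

23

After its own release at hour 3, integration testing can start at hour 3 and finishes at hour 5.
Production deploy waits on integration testing (finishes hour 5), so it starts at hour 5 and finishes at 5 + 6 = hour 11.
Staging deploy waits on integration testing (finishes hour 5, plus 2-hour gap → hour 7), so it starts at hour 7 and finishes at 7 + 9 = hour 16.
For post-deploy verification: staging deploy (finishes hour 16, plus 2-hour gap → hour 18); integration testing (finishes hour 5, plus 1-hour gap → hour 6). Taking the maximum gives a start of hour 18, and it finishes at 18 + 5 = hour 23.
All tasks are finished once the last one completes. Finish times: Integration testing at 5, Staging deploy at 16, Production deploy at 11, Post-deploy verification at 23. The latest is hour 23.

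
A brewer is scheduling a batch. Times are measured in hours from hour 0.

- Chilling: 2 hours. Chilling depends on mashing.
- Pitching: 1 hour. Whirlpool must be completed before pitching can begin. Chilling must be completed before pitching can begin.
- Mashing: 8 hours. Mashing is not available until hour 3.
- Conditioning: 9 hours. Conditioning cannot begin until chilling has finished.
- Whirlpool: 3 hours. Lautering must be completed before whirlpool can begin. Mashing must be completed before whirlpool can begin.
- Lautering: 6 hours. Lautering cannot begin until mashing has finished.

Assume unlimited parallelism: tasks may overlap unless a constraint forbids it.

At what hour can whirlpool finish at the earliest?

20

After its own release at hour 3, mashing can start at hour 3 and finishes at hour 11.
Lautering waits on mashing (finishes hour 11), so it starts at hour 11 and finishes at 11 + 6 = hour 17.
Whirlpool cannot start until lautering (finishes hour 17); mashing (finishes hour 11). The controlling bound is hour 17, so whirlpool finishes at 17 + 3 = hour 20.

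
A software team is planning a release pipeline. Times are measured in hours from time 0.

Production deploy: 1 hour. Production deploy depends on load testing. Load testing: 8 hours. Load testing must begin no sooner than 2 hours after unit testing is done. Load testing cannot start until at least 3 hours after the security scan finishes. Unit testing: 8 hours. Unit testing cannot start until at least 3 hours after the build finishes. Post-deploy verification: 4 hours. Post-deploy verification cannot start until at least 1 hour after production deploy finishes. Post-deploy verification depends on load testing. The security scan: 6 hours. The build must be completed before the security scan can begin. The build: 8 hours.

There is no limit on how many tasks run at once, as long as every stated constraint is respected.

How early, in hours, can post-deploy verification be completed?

Nothing blocks the build, so it runs from hour 0 to hour 8.
After the build (finishes hour 8), the security scan can start at hour 8 and finishes at hour 14.
After the build (finishes hour 8, plus 3-hour gap → hour 11), unit testing can start at hour 11 and finishes at hour 19.
Load testing has to wait for unit testing (finishes hour 19, plus 2-hour gap → hour 21); the security scan (finishes hour 14, plus 3-hour gap → hour 17). The latest of these is hour 21, so load testing runs hour 21 to 21 + 8 = hour 29.
Production deploy cannot begin until load testing (finishes hour 29). It runs from hour 29 to 29 + 1 = hour 30.
For post-deploy verification: production deploy (finishes hour 30, plus 1-hour gap → hour 31); load testing (finishes hour 29). Taking the maximum gives a start of hour 31, and it finishes at 31 + 4 = hour 35.

35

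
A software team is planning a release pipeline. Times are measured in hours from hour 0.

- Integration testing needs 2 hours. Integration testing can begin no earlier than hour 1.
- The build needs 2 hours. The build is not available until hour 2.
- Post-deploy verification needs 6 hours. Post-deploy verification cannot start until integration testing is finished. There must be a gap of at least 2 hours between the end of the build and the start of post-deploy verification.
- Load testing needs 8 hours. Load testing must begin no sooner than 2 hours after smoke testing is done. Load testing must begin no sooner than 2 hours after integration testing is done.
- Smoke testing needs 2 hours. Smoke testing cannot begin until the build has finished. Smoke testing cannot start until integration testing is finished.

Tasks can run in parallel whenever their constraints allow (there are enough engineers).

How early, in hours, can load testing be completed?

Integration testing cannot begin until its own release at hour 1. It runs from hour 1 to 1 + 2 = hour 3.
After its own release at hour 2, the build can start at hour 2 and finishes at hour 4.
Smoke testing needs all of the build (finishes hour 4); integration testing (finishes hour 3). That puts its earliest start at hour 4; it finishes at 4 + 2 = hour 6.
Load testing needs all of smoke testing (finishes hour 6, plus 2-hour gap → hour 8); integration testing (finishes hour 3, plus 2-hour gap → hour 5). That puts its earliest start at hour 8; it finishes at 8 + 8 = hour 16.

16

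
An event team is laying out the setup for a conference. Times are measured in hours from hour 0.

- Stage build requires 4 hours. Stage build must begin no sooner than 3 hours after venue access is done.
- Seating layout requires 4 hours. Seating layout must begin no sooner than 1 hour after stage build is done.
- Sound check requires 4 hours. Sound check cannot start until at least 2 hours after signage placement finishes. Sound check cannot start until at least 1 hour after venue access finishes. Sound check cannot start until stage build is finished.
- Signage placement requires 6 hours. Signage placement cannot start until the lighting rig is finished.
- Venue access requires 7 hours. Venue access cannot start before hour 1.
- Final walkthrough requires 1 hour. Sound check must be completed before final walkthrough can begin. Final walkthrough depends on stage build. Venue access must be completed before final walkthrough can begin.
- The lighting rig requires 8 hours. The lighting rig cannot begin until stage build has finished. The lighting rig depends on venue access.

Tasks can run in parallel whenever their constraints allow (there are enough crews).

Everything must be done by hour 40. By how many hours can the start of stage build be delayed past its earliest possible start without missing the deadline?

Venue access waits on its own release at hour 1, so it starts at hour 1 and finishes at 1 + 7 = hour 8.
Stage build waits on venue access (finishes hour 8, plus 3-hour gap → hour 11), so it starts at hour 11 and finishes at 11 + 4 = hour 15.

Working backward from the deadline:
To finish by hour 40, final walkthrough (duration 1) must start no later than hour 39.
Sound check must finish before final walkthrough (must start by hour 39). With a 4-hour duration, sound check must start by 39 − 4 = hour 35.
Signage placement must finish before sound check (must start by hour 35, minus 2-hour gap → hour 33). With a 6-hour duration, signage placement must start by 33 − 6 = hour 27.
Since signage placement (must start by hour 27) depends on it, the lighting rig must finish by hour 27. Backing off its 8-hour duration gives a latest start of hour 19.
To finish by hour 40, seating layout (duration 4) must start no later than hour 36.
Stage build feeds the lighting rig (must start by hour 19); seating layout (must start by hour 36, minus 1-hour gap → hour 35); sound check (must start by hour 35); final walkthrough (must start by hour 39). Taking the minimum, stage build must finish by hour 19 and start by 19 − 4 = hour 15.
So stage build can start as early as hour 11 and as late as hour 15, giving 15 − 11 = 4 hours of slack.

4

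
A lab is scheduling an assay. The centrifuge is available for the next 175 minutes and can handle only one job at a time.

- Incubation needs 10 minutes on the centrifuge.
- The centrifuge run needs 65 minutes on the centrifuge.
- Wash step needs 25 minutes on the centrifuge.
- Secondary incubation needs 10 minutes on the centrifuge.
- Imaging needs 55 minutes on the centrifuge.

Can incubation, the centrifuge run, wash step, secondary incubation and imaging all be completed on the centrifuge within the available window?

Running back to back, the jobs need 10 + 65 + 25 + 10 + 55 = 165 minutes on the centrifuge.
Since 165 ≤ 175, they fit within the window.

Yes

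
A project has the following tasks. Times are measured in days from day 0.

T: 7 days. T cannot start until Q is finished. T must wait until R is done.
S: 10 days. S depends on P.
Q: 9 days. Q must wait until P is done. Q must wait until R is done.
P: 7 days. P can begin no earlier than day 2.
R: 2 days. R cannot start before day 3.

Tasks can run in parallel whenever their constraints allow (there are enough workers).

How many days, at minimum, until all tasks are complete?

25

After its own release at day 3, R can start at day 3 and finishes at day 5.
After its own release at day 2, P can start at day 2 and finishes at day 9.
S waits on P (finishes day 9), so it starts at day 9 and finishes at 9 + 10 = day 19.
Q cannot start until P (finishes day 9); R (finishes day 5). The controlling bound is day 9, so Q finishes at 9 + 9 = day 18.
For T: Q (finishes day 18); R (finishes day 5). Taking the maximum gives a start of day 18, and it finishes at 18 + 7 = day 25.
All tasks are finished once the last one completes. Finish times: P at 9, Q at 18, R at 5, S at 19, T at 25. The latest is day 25.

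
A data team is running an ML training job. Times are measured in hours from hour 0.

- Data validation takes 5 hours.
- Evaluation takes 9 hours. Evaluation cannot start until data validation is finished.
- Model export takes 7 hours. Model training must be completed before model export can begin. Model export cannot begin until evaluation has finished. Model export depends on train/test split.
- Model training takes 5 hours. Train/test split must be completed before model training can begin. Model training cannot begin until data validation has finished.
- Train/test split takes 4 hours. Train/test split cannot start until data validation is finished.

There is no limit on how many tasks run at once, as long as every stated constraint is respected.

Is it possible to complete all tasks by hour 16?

Nothing blocks data validation, so it runs from hour 0 to hour 5.
Evaluation cannot begin until data validation (finishes hour 5). It runs from hour 5 to 5 + 9 = hour 14.
After data validation (finishes hour 5), train/test split can start at hour 5 and finishes at hour 9.
Model training needs all of train/test split (finishes hour 9); data validation (finishes hour 5). That puts its earliest start at hour 9; it finishes at 9 + 5 = hour 14.
Model export needs all of model training (finishes hour 14); evaluation (finishes hour 14); train/test split (finishes hour 9). That puts its earliest start at hour 14; it finishes at 14 + 7 = hour 21.
The earliest everything can be done is hour 21, which is after the deadline of 16, so it is not possible.

No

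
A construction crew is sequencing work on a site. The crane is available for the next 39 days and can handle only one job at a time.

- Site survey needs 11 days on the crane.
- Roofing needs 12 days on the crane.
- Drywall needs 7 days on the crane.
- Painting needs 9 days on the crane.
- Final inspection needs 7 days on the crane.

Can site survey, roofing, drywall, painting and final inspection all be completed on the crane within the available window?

Running back to back, the jobs need 11 + 12 + 7 + 9 + 7 = 46 days on the crane.
Since 46 > 39, they cannot all fit.

No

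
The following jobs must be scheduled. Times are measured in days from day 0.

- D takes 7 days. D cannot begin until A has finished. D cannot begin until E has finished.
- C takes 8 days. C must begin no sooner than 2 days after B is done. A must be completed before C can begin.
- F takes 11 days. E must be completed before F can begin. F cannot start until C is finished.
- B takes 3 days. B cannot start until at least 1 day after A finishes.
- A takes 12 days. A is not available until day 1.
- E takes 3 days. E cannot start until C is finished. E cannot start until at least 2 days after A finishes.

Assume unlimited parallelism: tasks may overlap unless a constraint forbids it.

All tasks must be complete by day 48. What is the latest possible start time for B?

D must finish by day 48; it takes 7 days, so it must start by 48 − 7 = day 41.
F must finish by day 48; it takes 11 days, so it must start by 48 − 11 = day 37.
E feeds D (must start by day 41); F (must start by day 37). Taking the minimum, E must finish by day 37 and start by 37 − 3 = day 34.
For C: E (must start by day 34); F (must start by day 37). The most restrictive is day 34; with an 8-day duration, C must start by day 26.
B has to be done before C (must start by day 26, minus 2-day gap → day 24). That means finishing by day 24, i.e. starting by 24 − 3 = day 21.

21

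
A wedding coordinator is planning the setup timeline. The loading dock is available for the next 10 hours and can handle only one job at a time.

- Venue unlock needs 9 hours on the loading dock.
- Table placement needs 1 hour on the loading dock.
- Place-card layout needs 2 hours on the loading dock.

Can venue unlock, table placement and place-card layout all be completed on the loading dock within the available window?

No

Running back to back, the jobs need 9 + 1 + 2 = 12 hours on the loading dock.
Since 12 > 10, they cannot all fit.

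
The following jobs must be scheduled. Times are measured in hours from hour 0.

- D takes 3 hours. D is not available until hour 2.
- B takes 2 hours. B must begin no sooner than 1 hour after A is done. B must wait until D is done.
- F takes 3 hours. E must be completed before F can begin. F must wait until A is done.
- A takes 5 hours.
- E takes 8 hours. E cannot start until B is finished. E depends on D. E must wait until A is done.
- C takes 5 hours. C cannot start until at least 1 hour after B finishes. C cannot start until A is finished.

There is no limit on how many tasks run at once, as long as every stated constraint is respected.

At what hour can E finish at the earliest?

D cannot begin until its own release at hour 2. It runs from hour 2 to 2 + 3 = hour 5.
A can start immediately at hour 0; it finishes at hour 5.
For B: A (finishes hour 5, plus 1-hour gap → hour 6); D (finishes hour 5). Taking the maximum gives a start of hour 6, and it finishes at 6 + 2 = hour 8.
E needs all of B (finishes hour 8); D (finishes hour 5); A (finishes hour 5). That puts its earliest start at hour 8; it finishes at 8 + 8 = hour 16.

16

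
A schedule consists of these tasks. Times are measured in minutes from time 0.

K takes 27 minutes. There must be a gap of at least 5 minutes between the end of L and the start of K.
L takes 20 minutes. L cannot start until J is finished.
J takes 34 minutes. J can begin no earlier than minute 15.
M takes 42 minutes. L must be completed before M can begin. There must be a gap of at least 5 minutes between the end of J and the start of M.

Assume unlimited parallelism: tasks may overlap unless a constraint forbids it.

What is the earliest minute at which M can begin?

69

J cannot begin until its own release at minute 15. It runs from minute 15 to 15 + 34 = minute 49.
L waits on J (finishes minute 49), so it starts at minute 49 and finishes at 49 + 20 = minute 69.
M waits on L (finishes minute 69); J (finishes minute 49, plus 5-minute gap → minute 54). The latest of these is minute 69, which is the earliest M can start.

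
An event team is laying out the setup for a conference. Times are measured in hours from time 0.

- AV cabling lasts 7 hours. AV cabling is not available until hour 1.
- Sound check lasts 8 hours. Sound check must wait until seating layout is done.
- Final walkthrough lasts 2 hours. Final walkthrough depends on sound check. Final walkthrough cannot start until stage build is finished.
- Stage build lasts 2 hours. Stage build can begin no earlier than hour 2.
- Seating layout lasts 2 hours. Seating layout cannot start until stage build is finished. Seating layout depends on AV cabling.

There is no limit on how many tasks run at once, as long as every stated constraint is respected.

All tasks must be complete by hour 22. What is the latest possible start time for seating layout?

Final walkthrough must finish by hour 22; it takes 2 hours, so it must start by 22 − 2 = hour 20.
Sound check has to be done before final walkthrough (must start by hour 20). That means finishing by hour 20, i.e. starting by 20 − 8 = hour 12.
Seating layout must finish before sound check (must start by hour 12). With a 2-hour duration, seating layout must start by 12 − 2 = hour 10.

10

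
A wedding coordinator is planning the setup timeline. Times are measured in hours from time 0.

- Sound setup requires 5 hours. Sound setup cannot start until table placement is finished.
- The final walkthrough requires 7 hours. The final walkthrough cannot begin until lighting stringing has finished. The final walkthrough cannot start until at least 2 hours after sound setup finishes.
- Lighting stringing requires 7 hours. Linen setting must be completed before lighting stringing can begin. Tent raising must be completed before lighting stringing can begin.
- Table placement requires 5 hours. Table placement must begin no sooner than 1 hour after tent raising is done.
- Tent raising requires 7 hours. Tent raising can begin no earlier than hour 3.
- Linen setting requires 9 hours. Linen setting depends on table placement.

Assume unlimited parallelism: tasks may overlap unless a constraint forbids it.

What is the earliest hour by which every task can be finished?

39

After its own release at hour 3, tent raising can start at hour 3 and finishes at hour 10.
After tent raising (finishes hour 10, plus 1-hour gap → hour 11), table placement can start at hour 11 and finishes at hour 16.
Sound setup cannot begin until table placement (finishes hour 16). It runs from hour 16 to 16 + 5 = hour 21.
Linen setting waits on table placement (finishes hour 16), so it starts at hour 16 and finishes at 16 + 9 = hour 25.
Lighting stringing needs all of linen setting (finishes hour 25); tent raising (finishes hour 10). That puts its earliest start at hour 25; it finishes at 25 + 7 = hour 32.
For the final walkthrough: lighting stringing (finishes hour 32); sound setup (finishes hour 21, plus 2-hour gap → hour 23). Taking the maximum gives a start of hour 32, and it finishes at 32 + 7 = hour 39.
All tasks are finished once the last one completes. Finish times: Tent raising at 10, Table placement at 16, Linen setting at 25, Lighting stringing at 32, Sound setup at 21, The final walkthrough at 39. The latest is hour 39.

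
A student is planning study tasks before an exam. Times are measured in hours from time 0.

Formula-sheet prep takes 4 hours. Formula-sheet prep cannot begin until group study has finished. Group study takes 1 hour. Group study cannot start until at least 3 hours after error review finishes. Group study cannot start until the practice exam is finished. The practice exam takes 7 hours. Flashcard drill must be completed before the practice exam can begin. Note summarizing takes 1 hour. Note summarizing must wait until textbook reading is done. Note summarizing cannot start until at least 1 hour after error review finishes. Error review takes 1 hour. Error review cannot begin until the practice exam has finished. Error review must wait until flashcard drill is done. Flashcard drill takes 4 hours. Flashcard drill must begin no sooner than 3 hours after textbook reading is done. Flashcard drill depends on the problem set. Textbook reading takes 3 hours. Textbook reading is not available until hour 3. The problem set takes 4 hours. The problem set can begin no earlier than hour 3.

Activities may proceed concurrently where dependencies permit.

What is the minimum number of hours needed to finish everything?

29

After its own release at hour 3, the problem set can start at hour 3 and finishes at hour 7.
Textbook reading cannot begin until its own release at hour 3. It runs from hour 3 to 3 + 3 = hour 6.
For flashcard drill: textbook reading (finishes hour 6, plus 3-hour gap → hour 9); the problem set (finishes hour 7). Taking the maximum gives a start of hour 9, and it finishes at 9 + 4 = hour 13.
After flashcard drill (finishes hour 13), the practice exam can start at hour 13 and finishes at hour 20.
Error review has to wait for the practice exam (finishes hour 20); flashcard drill (finishes hour 13). The latest of these is hour 20, so error review runs hour 20 to 20 + 1 = hour 21.
For note summarizing: textbook reading (finishes hour 6); error review (finishes hour 21, plus 1-hour gap → hour 22). Taking the maximum gives a start of hour 22, and it finishes at 22 + 1 = hour 23.
Group study has to wait for error review (finishes hour 21, plus 3-hour gap → hour 24); the practice exam (finishes hour 20). The latest of these is hour 24, so group study runs hour 24 to 24 + 1 = hour 25.
After group study (finishes hour 25), formula-sheet prep can start at hour 25 and finishes at hour 29.
All tasks are finished once the last one completes. Finish times: Textbook reading at 6, The problem set at 7, Flashcard drill at 13, The practice exam at 20, Error review at 21, Group study at 25, Note summarizing at 23, Formula-sheet prep at 29. The latest is hour 29.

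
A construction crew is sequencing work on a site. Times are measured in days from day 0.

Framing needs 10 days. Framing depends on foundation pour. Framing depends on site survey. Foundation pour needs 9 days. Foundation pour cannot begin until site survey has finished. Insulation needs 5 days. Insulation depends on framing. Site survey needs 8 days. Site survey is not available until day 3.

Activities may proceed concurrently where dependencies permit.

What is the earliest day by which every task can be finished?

After its own release at day 3, site survey can start at day 3 and finishes at day 11.
Foundation pour cannot begin until site survey (finishes day 11). It runs from day 11 to 11 + 9 = day 20.
Framing cannot start until foundation pour (finishes day 20); site survey (finishes day 11). The controlling bound is day 20, so framing finishes at 20 + 10 = day 30.
After framing (finishes day 30), insulation can start at day 30 and finishes at day 35.
All tasks are finished once the last one completes. Finish times: Site survey at 11, Foundation pour at 20, Framing at 30, Insulation at 35. The latest is day 35.

35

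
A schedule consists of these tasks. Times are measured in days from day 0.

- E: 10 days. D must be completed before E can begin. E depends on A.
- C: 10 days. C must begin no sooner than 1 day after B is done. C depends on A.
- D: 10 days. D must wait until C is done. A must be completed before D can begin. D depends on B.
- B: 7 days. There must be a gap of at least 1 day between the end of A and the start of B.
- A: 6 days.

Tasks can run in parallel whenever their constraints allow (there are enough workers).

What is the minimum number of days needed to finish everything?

45

A can start immediately at day 0; it finishes at day 6.
B cannot begin until A (finishes day 6, plus 1-day gap → day 7). It runs from day 7 to 7 + 7 = day 14.
C needs all of B (finishes day 14, plus 1-day gap → day 15); A (finishes day 6). That puts its earliest start at day 15; it finishes at 15 + 10 = day 25.
D needs all of C (finishes day 25); A (finishes day 6); B (finishes day 14). That puts its earliest start at day 25; it finishes at 25 + 10 = day 35.
E has to wait for D (finishes day 35); A (finishes day 6). The latest of these is day 35, so E runs day 35 to 35 + 10 = day 45.
All tasks are finished once the last one completes. Finish times: A at 6, B at 14, C at 25, D at 35, E at 45. The latest is day 45.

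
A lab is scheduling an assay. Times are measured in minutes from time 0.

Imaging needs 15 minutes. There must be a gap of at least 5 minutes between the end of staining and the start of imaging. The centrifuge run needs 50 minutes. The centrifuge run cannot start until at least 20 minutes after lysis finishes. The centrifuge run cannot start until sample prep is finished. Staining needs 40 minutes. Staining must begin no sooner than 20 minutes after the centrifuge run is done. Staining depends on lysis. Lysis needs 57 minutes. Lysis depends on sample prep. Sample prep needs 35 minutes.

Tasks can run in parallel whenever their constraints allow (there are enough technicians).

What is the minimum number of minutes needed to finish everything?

Sample prep can start immediately at minute 0; it finishes at minute 35.
Lysis waits on sample prep (finishes minute 35), so it starts at minute 35 and finishes at 35 + 57 = minute 92.
For the centrifuge run: lysis (finishes minute 92, plus 20-minute gap → minute 112); sample prep (finishes minute 35). Taking the maximum gives a start of minute 112, and it finishes at 112 + 50 = minute 162.
Staining cannot start until the centrifuge run (finishes minute 162, plus 20-minute gap → minute 182); lysis (finishes minute 92). The controlling bound is minute 182, so staining finishes at 182 + 40 = minute 222.
Imaging cannot begin until staining (finishes minute 222, plus 5-minute gap → minute 227). It runs from minute 227 to 227 + 15 = minute 242.
All tasks are finished once the last one completes. Finish times: Sample prep at 35, Lysis at 92, The centrifuge run at 162, Staining at 222, Imaging at 242. The latest is minute 242.

242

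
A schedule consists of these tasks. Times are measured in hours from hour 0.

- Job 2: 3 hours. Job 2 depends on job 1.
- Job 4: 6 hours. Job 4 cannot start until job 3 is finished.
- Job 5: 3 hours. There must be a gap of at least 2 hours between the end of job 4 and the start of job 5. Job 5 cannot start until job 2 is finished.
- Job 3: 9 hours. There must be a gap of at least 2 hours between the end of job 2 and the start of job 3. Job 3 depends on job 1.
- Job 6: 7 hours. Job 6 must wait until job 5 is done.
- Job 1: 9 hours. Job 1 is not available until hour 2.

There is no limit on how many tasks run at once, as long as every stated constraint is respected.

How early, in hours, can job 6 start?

36

Job 1 cannot begin until its own release at hour 2. It runs from hour 2 to 2 + 9 = hour 11.
Job 2 waits on job 1 (finishes hour 11), so it starts at hour 11 and finishes at 11 + 3 = hour 14.
For job 3: job 2 (finishes hour 14, plus 2-hour gap → hour 16); job 1 (finishes hour 11). Taking the maximum gives a start of hour 16, and it finishes at 16 + 9 = hour 25.
Job 4 waits on job 3 (finishes hour 25), so it starts at hour 25 and finishes at 25 + 6 = hour 31.
Job 5 has to wait for job 4 (finishes hour 31, plus 2-hour gap → hour 33); job 2 (finishes hour 14). The latest of these is hour 33, so job 5 runs hour 33 to 33 + 3 = hour 36.
Job 6 waits on job 5 (finishes hour 36), so the earliest it can start is hour 36.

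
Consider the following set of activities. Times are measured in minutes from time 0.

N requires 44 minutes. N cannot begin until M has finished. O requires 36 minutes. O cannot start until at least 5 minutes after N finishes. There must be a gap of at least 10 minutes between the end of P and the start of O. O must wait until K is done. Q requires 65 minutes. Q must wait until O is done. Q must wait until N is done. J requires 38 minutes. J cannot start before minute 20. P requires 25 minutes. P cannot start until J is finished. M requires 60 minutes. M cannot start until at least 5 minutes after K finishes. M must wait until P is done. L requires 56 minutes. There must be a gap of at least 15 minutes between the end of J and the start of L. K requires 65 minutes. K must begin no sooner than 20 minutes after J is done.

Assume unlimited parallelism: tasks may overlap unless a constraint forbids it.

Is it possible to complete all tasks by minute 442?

After its own release at minute 20, J can start at minute 20 and finishes at minute 58.
After J (finishes minute 58), P can start at minute 58 and finishes at minute 83.
L waits on J (finishes minute 58, plus 15-minute gap → minute 73), so it starts at minute 73 and finishes at 73 + 56 = minute 129.
K waits on J (finishes minute 58, plus 20-minute gap → minute 78), so it starts at minute 78 and finishes at 78 + 65 = minute 143.
M has to wait for K (finishes minute 143, plus 5-minute gap → minute 148); P (finishes minute 83). The latest of these is minute 148, so M runs minute 148 to 148 + 60 = minute 208.
After M (finishes minute 208), N can start at minute 208 and finishes at minute 252.
O needs all of N (finishes minute 252, plus 5-minute gap → minute 257); P (finishes minute 83, plus 10-minute gap → minute 93); K (finishes minute 143). That puts its earliest start at minute 257; it finishes at 257 + 36 = minute 293.
For Q: O (finishes minute 293); N (finishes minute 252). Taking the maximum gives a start of minute 293, and it finishes at 293 + 65 = minute 358.
Every task is finished by minute 358, which is no later than the deadline of 442, so the schedule is feasible.

Yes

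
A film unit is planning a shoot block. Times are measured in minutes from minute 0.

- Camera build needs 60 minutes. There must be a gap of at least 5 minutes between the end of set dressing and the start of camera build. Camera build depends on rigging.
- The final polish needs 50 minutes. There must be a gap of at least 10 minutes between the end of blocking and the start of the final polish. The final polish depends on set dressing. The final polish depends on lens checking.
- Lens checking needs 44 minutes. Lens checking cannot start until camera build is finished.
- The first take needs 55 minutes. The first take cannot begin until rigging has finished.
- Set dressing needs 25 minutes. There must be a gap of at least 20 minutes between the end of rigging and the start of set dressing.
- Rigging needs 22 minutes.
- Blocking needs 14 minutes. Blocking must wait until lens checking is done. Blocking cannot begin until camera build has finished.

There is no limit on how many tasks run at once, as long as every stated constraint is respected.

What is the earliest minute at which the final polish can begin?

200

Nothing blocks rigging, so it runs from minute 0 to minute 22.
Set dressing cannot begin until rigging (finishes minute 22, plus 20-minute gap → minute 42). It runs from minute 42 to 42 + 25 = minute 67.
For camera build: set dressing (finishes minute 67, plus 5-minute gap → minute 72); rigging (finishes minute 22). Taking the maximum gives a start of minute 72, and it finishes at 72 + 60 = minute 132.
After camera build (finishes minute 132), lens checking can start at minute 132 and finishes at minute 176.
Blocking needs all of lens checking (finishes minute 176); camera build (finishes minute 132). That puts its earliest start at minute 176; it finishes at 176 + 14 = minute 190.
The final polish waits on blocking (finishes minute 190, plus 10-minute gap → minute 200); set dressing (finishes minute 67); lens checking (finishes minute 176). The latest of these is minute 200, which is the earliest the final polish can start.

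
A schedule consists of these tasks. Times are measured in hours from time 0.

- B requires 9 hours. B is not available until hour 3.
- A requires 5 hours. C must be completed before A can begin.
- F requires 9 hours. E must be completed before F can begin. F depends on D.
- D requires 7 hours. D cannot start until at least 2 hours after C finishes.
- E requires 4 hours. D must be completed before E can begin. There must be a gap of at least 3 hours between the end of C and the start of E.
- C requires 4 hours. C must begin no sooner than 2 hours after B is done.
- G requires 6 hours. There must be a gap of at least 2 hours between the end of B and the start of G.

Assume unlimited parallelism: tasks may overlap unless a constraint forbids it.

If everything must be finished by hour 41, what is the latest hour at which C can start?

A must finish by hour 41; it takes 5 hours, so it must start by 41 − 5 = hour 36.
Nothing follows F; the deadline of hour 41 is its only limit. It must start by 41 − 9 = hour 32.
E has to be done before F (must start by hour 32). That means finishing by hour 32, i.e. starting by 32 − 4 = hour 28.
D has several dependents: E (must start by hour 28); F (must start by hour 32). The earliest of those limits is hour 28, so D must start by 28 − 7 = hour 21.
For C: A (must start by hour 36); D (must start by hour 21, minus 2-hour gap → hour 19); E (must start by hour 28, minus 3-hour gap → hour 25). The most restrictive is hour 19; with a 4-hour duration, C must start by hour 15.

15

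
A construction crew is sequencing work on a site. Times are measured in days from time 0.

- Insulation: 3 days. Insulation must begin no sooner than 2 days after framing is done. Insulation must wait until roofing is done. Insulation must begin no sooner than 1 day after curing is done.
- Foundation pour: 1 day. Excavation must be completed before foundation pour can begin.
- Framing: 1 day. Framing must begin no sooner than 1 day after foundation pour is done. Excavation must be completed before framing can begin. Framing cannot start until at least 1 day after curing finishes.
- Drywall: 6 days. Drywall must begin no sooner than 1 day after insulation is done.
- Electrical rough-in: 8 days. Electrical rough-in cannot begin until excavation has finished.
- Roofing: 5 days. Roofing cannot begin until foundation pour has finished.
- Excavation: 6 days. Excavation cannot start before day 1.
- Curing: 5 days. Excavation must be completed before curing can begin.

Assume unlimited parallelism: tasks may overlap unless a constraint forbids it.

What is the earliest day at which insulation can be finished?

19

Excavation waits on its own release at day 1, so it starts at day 1 and finishes at 1 + 6 = day 7.
Curing cannot begin until excavation (finishes day 7). It runs from day 7 to 7 + 5 = day 12.
Foundation pour waits on excavation (finishes day 7), so it starts at day 7 and finishes at 7 + 1 = day 8.
After foundation pour (finishes day 8), roofing can start at day 8 and finishes at day 13.
For framing: foundation pour (finishes day 8, plus 1-day gap → day 9); excavation (finishes day 7); curing (finishes day 12, plus 1-day gap → day 13). Taking the maximum gives a start of day 13, and it finishes at 13 + 1 = day 14.
Insulation cannot start until framing (finishes day 14, plus 2-day gap → day 16); roofing (finishes day 13); curing (finishes day 12, plus 1-day gap → day 13). The controlling bound is day 16, so insulation finishes at 16 + 3 = day 19.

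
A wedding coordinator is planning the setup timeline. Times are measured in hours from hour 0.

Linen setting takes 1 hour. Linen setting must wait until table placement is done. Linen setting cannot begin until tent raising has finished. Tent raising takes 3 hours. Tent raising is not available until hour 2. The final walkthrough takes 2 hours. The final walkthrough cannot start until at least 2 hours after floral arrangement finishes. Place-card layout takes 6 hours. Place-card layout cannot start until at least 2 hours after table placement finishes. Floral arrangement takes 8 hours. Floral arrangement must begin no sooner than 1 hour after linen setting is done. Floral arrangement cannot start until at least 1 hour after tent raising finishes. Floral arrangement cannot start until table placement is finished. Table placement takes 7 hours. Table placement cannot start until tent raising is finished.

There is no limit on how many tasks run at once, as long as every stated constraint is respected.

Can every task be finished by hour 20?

No

Tent raising waits on its own release at hour 2, so it starts at hour 2 and finishes at 2 + 3 = hour 5.
Table placement cannot begin until tent raising (finishes hour 5). It runs from hour 5 to 5 + 7 = hour 12.
Place-card layout waits on table placement (finishes hour 12, plus 2-hour gap → hour 14), so it starts at hour 14 and finishes at 14 + 6 = hour 20.
Linen setting cannot start until table placement (finishes hour 12); tent raising (finishes hour 5). The controlling bound is hour 12, so linen setting finishes at 12 + 1 = hour 13.
Floral arrangement has to wait for linen setting (finishes hour 13, plus 1-hour gap → hour 14); tent raising (finishes hour 5, plus 1-hour gap → hour 6); table placement (finishes hour 12). The latest of these is hour 14, so floral arrangement runs hour 14 to 14 + 8 = hour 22.
The final walkthrough waits on floral arrangement (finishes hour 22, plus 2-hour gap → hour 24), so it starts at hour 24 and finishes at 24 + 2 = hour 26.
The earliest everything can be done is hour 26, which is after the deadline of 20, so it is not possible.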